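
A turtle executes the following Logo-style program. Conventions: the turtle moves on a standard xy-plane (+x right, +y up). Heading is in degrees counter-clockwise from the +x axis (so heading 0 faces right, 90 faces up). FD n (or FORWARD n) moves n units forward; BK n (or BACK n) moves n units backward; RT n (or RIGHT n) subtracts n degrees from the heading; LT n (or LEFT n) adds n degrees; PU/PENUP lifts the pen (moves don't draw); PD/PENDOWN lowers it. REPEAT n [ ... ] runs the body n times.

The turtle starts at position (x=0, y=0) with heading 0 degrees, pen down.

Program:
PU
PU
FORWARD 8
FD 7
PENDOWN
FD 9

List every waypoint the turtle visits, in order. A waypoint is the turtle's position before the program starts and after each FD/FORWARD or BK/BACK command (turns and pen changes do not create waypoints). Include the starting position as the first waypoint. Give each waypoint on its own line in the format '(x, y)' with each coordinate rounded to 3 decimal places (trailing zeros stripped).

Answer: (0, 0)
(8, 0)
(15, 0)
(24, 0)

Derivation:
Executing turtle program step by step:
Start: pos=(0,0), heading=0, pen down
PU: pen up
PU: pen up
FD 8: (0,0) -> (8,0) [heading=0, move]
FD 7: (8,0) -> (15,0) [heading=0, move]
PD: pen down
FD 9: (15,0) -> (24,0) [heading=0, draw]
Final: pos=(24,0), heading=0, 1 segment(s) drawn
Waypoints (4 total):
(0, 0)
(8, 0)
(15, 0)
(24, 0)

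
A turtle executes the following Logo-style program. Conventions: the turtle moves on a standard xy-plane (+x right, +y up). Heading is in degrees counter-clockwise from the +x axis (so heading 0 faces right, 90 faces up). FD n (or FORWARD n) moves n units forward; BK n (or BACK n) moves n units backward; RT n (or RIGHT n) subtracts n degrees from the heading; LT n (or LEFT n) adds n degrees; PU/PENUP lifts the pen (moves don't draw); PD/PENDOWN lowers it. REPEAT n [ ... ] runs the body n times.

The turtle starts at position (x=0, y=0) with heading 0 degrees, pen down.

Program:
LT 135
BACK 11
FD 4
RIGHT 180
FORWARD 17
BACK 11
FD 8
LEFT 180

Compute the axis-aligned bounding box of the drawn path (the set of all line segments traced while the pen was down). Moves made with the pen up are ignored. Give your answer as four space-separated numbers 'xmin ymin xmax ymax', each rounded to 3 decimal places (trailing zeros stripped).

Executing turtle program step by step:
Start: pos=(0,0), heading=0, pen down
LT 135: heading 0 -> 135
BK 11: (0,0) -> (7.778,-7.778) [heading=135, draw]
FD 4: (7.778,-7.778) -> (4.95,-4.95) [heading=135, draw]
RT 180: heading 135 -> 315
FD 17: (4.95,-4.95) -> (16.971,-16.971) [heading=315, draw]
BK 11: (16.971,-16.971) -> (9.192,-9.192) [heading=315, draw]
FD 8: (9.192,-9.192) -> (14.849,-14.849) [heading=315, draw]
LT 180: heading 315 -> 135
Final: pos=(14.849,-14.849), heading=135, 5 segment(s) drawn

Segment endpoints: x in {0, 4.95, 7.778, 9.192, 14.849, 16.971}, y in {-16.971, -14.849, -9.192, -7.778, -4.95, 0}
xmin=0, ymin=-16.971, xmax=16.971, ymax=0

Answer: 0 -16.971 16.971 0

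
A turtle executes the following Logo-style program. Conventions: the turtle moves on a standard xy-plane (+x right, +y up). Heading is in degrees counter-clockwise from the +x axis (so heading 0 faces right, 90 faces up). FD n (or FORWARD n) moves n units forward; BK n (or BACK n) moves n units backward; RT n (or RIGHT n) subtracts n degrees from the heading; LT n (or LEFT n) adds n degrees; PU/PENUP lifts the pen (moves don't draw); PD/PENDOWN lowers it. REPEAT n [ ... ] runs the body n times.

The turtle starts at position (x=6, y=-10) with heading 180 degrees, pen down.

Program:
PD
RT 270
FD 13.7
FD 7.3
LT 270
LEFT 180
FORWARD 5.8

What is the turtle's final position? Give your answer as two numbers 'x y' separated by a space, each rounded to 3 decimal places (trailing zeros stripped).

Executing turtle program step by step:
Start: pos=(6,-10), heading=180, pen down
PD: pen down
RT 270: heading 180 -> 270
FD 13.7: (6,-10) -> (6,-23.7) [heading=270, draw]
FD 7.3: (6,-23.7) -> (6,-31) [heading=270, draw]
LT 270: heading 270 -> 180
LT 180: heading 180 -> 0
FD 5.8: (6,-31) -> (11.8,-31) [heading=0, draw]
Final: pos=(11.8,-31), heading=0, 3 segment(s) drawn

Answer: 11.8 -31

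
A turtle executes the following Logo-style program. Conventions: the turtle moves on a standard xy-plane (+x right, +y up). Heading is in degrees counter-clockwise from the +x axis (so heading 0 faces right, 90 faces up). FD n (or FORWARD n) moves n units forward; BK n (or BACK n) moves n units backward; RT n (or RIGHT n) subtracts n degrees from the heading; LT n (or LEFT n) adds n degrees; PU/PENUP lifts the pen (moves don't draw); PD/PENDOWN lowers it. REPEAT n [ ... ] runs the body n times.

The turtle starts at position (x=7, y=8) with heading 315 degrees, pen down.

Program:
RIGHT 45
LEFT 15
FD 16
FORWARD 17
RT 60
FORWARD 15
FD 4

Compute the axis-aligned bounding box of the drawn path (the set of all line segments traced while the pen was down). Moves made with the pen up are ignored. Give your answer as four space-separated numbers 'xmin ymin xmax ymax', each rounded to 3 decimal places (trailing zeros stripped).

Answer: 2.106 -37.311 15.541 8

Derivation:
Executing turtle program step by step:
Start: pos=(7,8), heading=315, pen down
RT 45: heading 315 -> 270
LT 15: heading 270 -> 285
FD 16: (7,8) -> (11.141,-7.455) [heading=285, draw]
FD 17: (11.141,-7.455) -> (15.541,-23.876) [heading=285, draw]
RT 60: heading 285 -> 225
FD 15: (15.541,-23.876) -> (4.934,-34.482) [heading=225, draw]
FD 4: (4.934,-34.482) -> (2.106,-37.311) [heading=225, draw]
Final: pos=(2.106,-37.311), heading=225, 4 segment(s) drawn

Segment endpoints: x in {2.106, 4.934, 7, 11.141, 15.541}, y in {-37.311, -34.482, -23.876, -7.455, 8}
xmin=2.106, ymin=-37.311, xmax=15.541, ymax=8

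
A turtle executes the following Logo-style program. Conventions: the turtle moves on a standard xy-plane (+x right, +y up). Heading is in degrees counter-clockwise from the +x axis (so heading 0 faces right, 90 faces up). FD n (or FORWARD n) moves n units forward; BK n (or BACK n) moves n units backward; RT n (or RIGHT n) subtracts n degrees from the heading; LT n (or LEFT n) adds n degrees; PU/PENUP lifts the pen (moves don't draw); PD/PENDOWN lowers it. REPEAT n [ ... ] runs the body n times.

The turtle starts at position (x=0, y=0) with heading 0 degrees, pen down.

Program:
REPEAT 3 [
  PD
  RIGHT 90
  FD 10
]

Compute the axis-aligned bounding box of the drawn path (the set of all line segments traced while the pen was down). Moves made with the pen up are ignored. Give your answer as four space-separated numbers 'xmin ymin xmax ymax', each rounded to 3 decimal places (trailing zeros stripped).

Answer: -10 -10 0 0

Derivation:
Executing turtle program step by step:
Start: pos=(0,0), heading=0, pen down
REPEAT 3 [
  -- iteration 1/3 --
  PD: pen down
  RT 90: heading 0 -> 270
  FD 10: (0,0) -> (0,-10) [heading=270, draw]
  -- iteration 2/3 --
  PD: pen down
  RT 90: heading 270 -> 180
  FD 10: (0,-10) -> (-10,-10) [heading=180, draw]
  -- iteration 3/3 --
  PD: pen down
  RT 90: heading 180 -> 90
  FD 10: (-10,-10) -> (-10,0) [heading=90, draw]
]
Final: pos=(-10,0), heading=90, 3 segment(s) drawn

Segment endpoints: x in {-10, -10, 0, 0}, y in {-10, -10, 0, 0}
xmin=-10, ymin=-10, xmax=0, ymax=0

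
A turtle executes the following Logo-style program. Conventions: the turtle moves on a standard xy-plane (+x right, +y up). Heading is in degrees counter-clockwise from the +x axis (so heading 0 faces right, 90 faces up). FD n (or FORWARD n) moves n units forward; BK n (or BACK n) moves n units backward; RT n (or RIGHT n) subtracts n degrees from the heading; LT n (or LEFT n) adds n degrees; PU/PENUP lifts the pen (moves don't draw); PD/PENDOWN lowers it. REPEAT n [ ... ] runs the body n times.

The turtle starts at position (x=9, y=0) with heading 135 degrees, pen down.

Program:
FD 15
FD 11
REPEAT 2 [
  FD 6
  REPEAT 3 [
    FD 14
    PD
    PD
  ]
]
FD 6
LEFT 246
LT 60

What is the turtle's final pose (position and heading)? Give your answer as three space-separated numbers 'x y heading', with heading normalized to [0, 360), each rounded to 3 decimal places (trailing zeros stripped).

Answer: -81.51 90.51 81

Derivation:
Executing turtle program step by step:
Start: pos=(9,0), heading=135, pen down
FD 15: (9,0) -> (-1.607,10.607) [heading=135, draw]
FD 11: (-1.607,10.607) -> (-9.385,18.385) [heading=135, draw]
REPEAT 2 [
  -- iteration 1/2 --
  FD 6: (-9.385,18.385) -> (-13.627,22.627) [heading=135, draw]
  REPEAT 3 [
    -- iteration 1/3 --
    FD 14: (-13.627,22.627) -> (-23.527,32.527) [heading=135, draw]
    PD: pen down
    PD: pen down
    -- iteration 2/3 --
    FD 14: (-23.527,32.527) -> (-33.426,42.426) [heading=135, draw]
    PD: pen down
    PD: pen down
    -- iteration 3/3 --
    FD 14: (-33.426,42.426) -> (-43.326,52.326) [heading=135, draw]
    PD: pen down
    PD: pen down
  ]
  -- iteration 2/2 --
  FD 6: (-43.326,52.326) -> (-47.569,56.569) [heading=135, draw]
  REPEAT 3 [
    -- iteration 1/3 --
    FD 14: (-47.569,56.569) -> (-57.468,66.468) [heading=135, draw]
    PD: pen down
    PD: pen down
    -- iteration 2/3 --
    FD 14: (-57.468,66.468) -> (-67.368,76.368) [heading=135, draw]
    PD: pen down
    PD: pen down
    -- iteration 3/3 --
    FD 14: (-67.368,76.368) -> (-77.267,86.267) [heading=135, draw]
    PD: pen down
    PD: pen down
  ]
]
FD 6: (-77.267,86.267) -> (-81.51,90.51) [heading=135, draw]
LT 246: heading 135 -> 21
LT 60: heading 21 -> 81
Final: pos=(-81.51,90.51), heading=81, 11 segment(s) drawn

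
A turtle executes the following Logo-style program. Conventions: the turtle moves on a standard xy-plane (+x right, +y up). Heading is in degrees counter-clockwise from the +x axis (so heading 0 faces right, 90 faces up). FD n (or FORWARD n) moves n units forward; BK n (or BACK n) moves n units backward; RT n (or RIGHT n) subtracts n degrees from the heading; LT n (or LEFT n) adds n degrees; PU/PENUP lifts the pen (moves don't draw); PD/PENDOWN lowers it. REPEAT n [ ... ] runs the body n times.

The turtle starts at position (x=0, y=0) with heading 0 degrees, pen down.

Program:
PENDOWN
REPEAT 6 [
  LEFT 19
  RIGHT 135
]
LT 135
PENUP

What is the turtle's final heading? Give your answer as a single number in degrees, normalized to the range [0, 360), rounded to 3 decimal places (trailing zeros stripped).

Executing turtle program step by step:
Start: pos=(0,0), heading=0, pen down
PD: pen down
REPEAT 6 [
  -- iteration 1/6 --
  LT 19: heading 0 -> 19
  RT 135: heading 19 -> 244
  -- iteration 2/6 --
  LT 19: heading 244 -> 263
  RT 135: heading 263 -> 128
  -- iteration 3/6 --
  LT 19: heading 128 -> 147
  RT 135: heading 147 -> 12
  -- iteration 4/6 --
  LT 19: heading 12 -> 31
  RT 135: heading 31 -> 256
  -- iteration 5/6 --
  LT 19: heading 256 -> 275
  RT 135: heading 275 -> 140
  -- iteration 6/6 --
  LT 19: heading 140 -> 159
  RT 135: heading 159 -> 24
]
LT 135: heading 24 -> 159
PU: pen up
Final: pos=(0,0), heading=159, 0 segment(s) drawn

Answer: 159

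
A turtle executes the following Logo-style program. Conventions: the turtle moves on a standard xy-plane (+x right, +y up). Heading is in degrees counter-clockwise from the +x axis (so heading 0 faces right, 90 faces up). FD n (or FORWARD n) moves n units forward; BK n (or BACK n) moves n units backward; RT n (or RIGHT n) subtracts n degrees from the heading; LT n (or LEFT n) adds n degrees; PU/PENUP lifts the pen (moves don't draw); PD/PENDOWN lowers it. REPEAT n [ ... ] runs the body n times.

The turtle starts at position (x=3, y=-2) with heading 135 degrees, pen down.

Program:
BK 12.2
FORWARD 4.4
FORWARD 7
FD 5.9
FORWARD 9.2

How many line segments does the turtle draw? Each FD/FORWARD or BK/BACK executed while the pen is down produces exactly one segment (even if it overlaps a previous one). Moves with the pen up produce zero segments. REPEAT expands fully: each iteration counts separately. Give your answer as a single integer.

Answer: 5

Derivation:
Executing turtle program step by step:
Start: pos=(3,-2), heading=135, pen down
BK 12.2: (3,-2) -> (11.627,-10.627) [heading=135, draw]
FD 4.4: (11.627,-10.627) -> (8.515,-7.515) [heading=135, draw]
FD 7: (8.515,-7.515) -> (3.566,-2.566) [heading=135, draw]
FD 5.9: (3.566,-2.566) -> (-0.606,1.606) [heading=135, draw]
FD 9.2: (-0.606,1.606) -> (-7.112,8.112) [heading=135, draw]
Final: pos=(-7.112,8.112), heading=135, 5 segment(s) drawn
Segments drawn: 5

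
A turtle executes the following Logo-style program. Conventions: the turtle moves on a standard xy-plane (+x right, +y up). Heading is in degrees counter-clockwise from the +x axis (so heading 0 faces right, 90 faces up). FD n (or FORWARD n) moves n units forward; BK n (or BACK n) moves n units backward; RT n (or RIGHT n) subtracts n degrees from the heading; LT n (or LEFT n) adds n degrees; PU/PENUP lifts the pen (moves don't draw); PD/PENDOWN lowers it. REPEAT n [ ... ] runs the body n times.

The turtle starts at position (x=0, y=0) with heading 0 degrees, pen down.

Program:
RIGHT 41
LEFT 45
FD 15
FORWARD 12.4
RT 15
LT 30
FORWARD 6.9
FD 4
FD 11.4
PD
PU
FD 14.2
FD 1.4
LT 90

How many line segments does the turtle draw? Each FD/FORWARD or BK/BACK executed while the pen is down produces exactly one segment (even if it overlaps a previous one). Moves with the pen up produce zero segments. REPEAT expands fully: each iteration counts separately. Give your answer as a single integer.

Answer: 5

Derivation:
Executing turtle program step by step:
Start: pos=(0,0), heading=0, pen down
RT 41: heading 0 -> 319
LT 45: heading 319 -> 4
FD 15: (0,0) -> (14.963,1.046) [heading=4, draw]
FD 12.4: (14.963,1.046) -> (27.333,1.911) [heading=4, draw]
RT 15: heading 4 -> 349
LT 30: heading 349 -> 19
FD 6.9: (27.333,1.911) -> (33.857,4.158) [heading=19, draw]
FD 4: (33.857,4.158) -> (37.639,5.46) [heading=19, draw]
FD 11.4: (37.639,5.46) -> (48.418,9.171) [heading=19, draw]
PD: pen down
PU: pen up
FD 14.2: (48.418,9.171) -> (61.845,13.795) [heading=19, move]
FD 1.4: (61.845,13.795) -> (63.168,14.25) [heading=19, move]
LT 90: heading 19 -> 109
Final: pos=(63.168,14.25), heading=109, 5 segment(s) drawn
Segments drawn: 5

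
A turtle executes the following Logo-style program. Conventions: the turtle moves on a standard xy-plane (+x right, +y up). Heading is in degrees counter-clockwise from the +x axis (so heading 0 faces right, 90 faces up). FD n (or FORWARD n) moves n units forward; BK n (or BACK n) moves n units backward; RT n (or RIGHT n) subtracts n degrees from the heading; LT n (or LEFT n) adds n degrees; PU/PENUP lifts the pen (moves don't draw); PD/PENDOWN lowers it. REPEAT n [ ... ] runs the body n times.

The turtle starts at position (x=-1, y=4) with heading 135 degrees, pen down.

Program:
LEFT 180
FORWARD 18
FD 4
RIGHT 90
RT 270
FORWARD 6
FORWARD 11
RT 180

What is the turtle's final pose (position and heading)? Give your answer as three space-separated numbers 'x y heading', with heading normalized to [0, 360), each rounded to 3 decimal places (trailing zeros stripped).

Answer: 26.577 -23.577 135

Derivation:
Executing turtle program step by step:
Start: pos=(-1,4), heading=135, pen down
LT 180: heading 135 -> 315
FD 18: (-1,4) -> (11.728,-8.728) [heading=315, draw]
FD 4: (11.728,-8.728) -> (14.556,-11.556) [heading=315, draw]
RT 90: heading 315 -> 225
RT 270: heading 225 -> 315
FD 6: (14.556,-11.556) -> (18.799,-15.799) [heading=315, draw]
FD 11: (18.799,-15.799) -> (26.577,-23.577) [heading=315, draw]
RT 180: heading 315 -> 135
Final: pos=(26.577,-23.577), heading=135, 4 segment(s) drawn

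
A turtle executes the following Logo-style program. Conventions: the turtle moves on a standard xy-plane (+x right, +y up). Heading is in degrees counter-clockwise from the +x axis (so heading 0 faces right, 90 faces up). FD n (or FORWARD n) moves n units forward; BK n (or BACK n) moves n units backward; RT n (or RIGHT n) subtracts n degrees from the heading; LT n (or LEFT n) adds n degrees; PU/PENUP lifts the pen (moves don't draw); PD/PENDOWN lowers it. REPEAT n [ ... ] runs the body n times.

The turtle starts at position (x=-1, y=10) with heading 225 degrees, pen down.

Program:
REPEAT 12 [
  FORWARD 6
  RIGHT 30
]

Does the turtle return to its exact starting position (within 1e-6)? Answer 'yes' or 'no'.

Executing turtle program step by step:
Start: pos=(-1,10), heading=225, pen down
REPEAT 12 [
  -- iteration 1/12 --
  FD 6: (-1,10) -> (-5.243,5.757) [heading=225, draw]
  RT 30: heading 225 -> 195
  -- iteration 2/12 --
  FD 6: (-5.243,5.757) -> (-11.038,4.204) [heading=195, draw]
  RT 30: heading 195 -> 165
  -- iteration 3/12 --
  FD 6: (-11.038,4.204) -> (-16.834,5.757) [heading=165, draw]
  RT 30: heading 165 -> 135
  -- iteration 4/12 --
  FD 6: (-16.834,5.757) -> (-21.076,10) [heading=135, draw]
  RT 30: heading 135 -> 105
  -- iteration 5/12 --
  FD 6: (-21.076,10) -> (-22.629,15.796) [heading=105, draw]
  RT 30: heading 105 -> 75
  -- iteration 6/12 --
  FD 6: (-22.629,15.796) -> (-21.076,21.591) [heading=75, draw]
  RT 30: heading 75 -> 45
  -- iteration 7/12 --
  FD 6: (-21.076,21.591) -> (-16.834,25.834) [heading=45, draw]
  RT 30: heading 45 -> 15
  -- iteration 8/12 --
  FD 6: (-16.834,25.834) -> (-11.038,27.387) [heading=15, draw]
  RT 30: heading 15 -> 345
  -- iteration 9/12 --
  FD 6: (-11.038,27.387) -> (-5.243,25.834) [heading=345, draw]
  RT 30: heading 345 -> 315
  -- iteration 10/12 --
  FD 6: (-5.243,25.834) -> (-1,21.591) [heading=315, draw]
  RT 30: heading 315 -> 285
  -- iteration 11/12 --
  FD 6: (-1,21.591) -> (0.553,15.796) [heading=285, draw]
  RT 30: heading 285 -> 255
  -- iteration 12/12 --
  FD 6: (0.553,15.796) -> (-1,10) [heading=255, draw]
  RT 30: heading 255 -> 225
]
Final: pos=(-1,10), heading=225, 12 segment(s) drawn

Start position: (-1, 10)
Final position: (-1, 10)
Distance = 0; < 1e-6 -> CLOSED

Answer: yes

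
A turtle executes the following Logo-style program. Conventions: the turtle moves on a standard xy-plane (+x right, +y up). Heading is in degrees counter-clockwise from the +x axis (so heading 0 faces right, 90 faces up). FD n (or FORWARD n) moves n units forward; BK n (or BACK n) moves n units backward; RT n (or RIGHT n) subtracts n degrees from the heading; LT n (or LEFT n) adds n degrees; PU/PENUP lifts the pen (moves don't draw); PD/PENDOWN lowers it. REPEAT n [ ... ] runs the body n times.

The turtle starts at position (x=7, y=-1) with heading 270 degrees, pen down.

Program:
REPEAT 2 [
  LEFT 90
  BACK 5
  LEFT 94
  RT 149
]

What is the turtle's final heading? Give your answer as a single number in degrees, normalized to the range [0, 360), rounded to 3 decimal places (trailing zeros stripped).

Executing turtle program step by step:
Start: pos=(7,-1), heading=270, pen down
REPEAT 2 [
  -- iteration 1/2 --
  LT 90: heading 270 -> 0
  BK 5: (7,-1) -> (2,-1) [heading=0, draw]
  LT 94: heading 0 -> 94
  RT 149: heading 94 -> 305
  -- iteration 2/2 --
  LT 90: heading 305 -> 35
  BK 5: (2,-1) -> (-2.096,-3.868) [heading=35, draw]
  LT 94: heading 35 -> 129
  RT 149: heading 129 -> 340
]
Final: pos=(-2.096,-3.868), heading=340, 2 segment(s) drawn

Answer: 340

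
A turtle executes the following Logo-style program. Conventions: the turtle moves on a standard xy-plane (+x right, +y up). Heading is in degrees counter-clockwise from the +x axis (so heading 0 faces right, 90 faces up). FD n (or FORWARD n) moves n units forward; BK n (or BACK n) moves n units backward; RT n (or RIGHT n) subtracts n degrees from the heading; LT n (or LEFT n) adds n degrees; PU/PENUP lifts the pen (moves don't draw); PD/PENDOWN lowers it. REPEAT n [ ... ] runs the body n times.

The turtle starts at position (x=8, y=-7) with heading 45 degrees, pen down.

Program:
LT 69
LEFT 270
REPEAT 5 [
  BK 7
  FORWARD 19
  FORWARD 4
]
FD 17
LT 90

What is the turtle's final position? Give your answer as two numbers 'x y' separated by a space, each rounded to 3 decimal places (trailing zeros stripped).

Answer: 96.614 32.453

Derivation:
Executing turtle program step by step:
Start: pos=(8,-7), heading=45, pen down
LT 69: heading 45 -> 114
LT 270: heading 114 -> 24
REPEAT 5 [
  -- iteration 1/5 --
  BK 7: (8,-7) -> (1.605,-9.847) [heading=24, draw]
  FD 19: (1.605,-9.847) -> (18.963,-2.119) [heading=24, draw]
  FD 4: (18.963,-2.119) -> (22.617,-0.492) [heading=24, draw]
  -- iteration 2/5 --
  BK 7: (22.617,-0.492) -> (16.222,-3.339) [heading=24, draw]
  FD 19: (16.222,-3.339) -> (33.579,4.389) [heading=24, draw]
  FD 4: (33.579,4.389) -> (37.233,6.016) [heading=24, draw]
  -- iteration 3/5 --
  BK 7: (37.233,6.016) -> (30.839,3.168) [heading=24, draw]
  FD 19: (30.839,3.168) -> (48.196,10.896) [heading=24, draw]
  FD 4: (48.196,10.896) -> (51.85,12.523) [heading=24, draw]
  -- iteration 4/5 --
  BK 7: (51.85,12.523) -> (45.455,9.676) [heading=24, draw]
  FD 19: (45.455,9.676) -> (62.813,17.404) [heading=24, draw]
  FD 4: (62.813,17.404) -> (66.467,19.031) [heading=24, draw]
  -- iteration 5/5 --
  BK 7: (66.467,19.031) -> (60.072,16.184) [heading=24, draw]
  FD 19: (60.072,16.184) -> (77.429,23.912) [heading=24, draw]
  FD 4: (77.429,23.912) -> (81.084,25.539) [heading=24, draw]
]
FD 17: (81.084,25.539) -> (96.614,32.453) [heading=24, draw]
LT 90: heading 24 -> 114
Final: pos=(96.614,32.453), heading=114, 16 segment(s) drawn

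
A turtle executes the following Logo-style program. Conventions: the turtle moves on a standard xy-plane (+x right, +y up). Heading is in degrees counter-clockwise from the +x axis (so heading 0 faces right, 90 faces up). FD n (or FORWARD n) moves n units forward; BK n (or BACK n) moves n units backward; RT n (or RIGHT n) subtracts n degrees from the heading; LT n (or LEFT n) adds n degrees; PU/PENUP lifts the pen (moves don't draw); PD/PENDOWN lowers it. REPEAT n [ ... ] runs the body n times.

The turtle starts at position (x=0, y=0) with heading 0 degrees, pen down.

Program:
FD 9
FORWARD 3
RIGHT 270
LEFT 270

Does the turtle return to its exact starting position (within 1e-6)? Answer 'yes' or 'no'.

Answer: no

Derivation:
Executing turtle program step by step:
Start: pos=(0,0), heading=0, pen down
FD 9: (0,0) -> (9,0) [heading=0, draw]
FD 3: (9,0) -> (12,0) [heading=0, draw]
RT 270: heading 0 -> 90
LT 270: heading 90 -> 0
Final: pos=(12,0), heading=0, 2 segment(s) drawn

Start position: (0, 0)
Final position: (12, 0)
Distance = 12; >= 1e-6 -> NOT closed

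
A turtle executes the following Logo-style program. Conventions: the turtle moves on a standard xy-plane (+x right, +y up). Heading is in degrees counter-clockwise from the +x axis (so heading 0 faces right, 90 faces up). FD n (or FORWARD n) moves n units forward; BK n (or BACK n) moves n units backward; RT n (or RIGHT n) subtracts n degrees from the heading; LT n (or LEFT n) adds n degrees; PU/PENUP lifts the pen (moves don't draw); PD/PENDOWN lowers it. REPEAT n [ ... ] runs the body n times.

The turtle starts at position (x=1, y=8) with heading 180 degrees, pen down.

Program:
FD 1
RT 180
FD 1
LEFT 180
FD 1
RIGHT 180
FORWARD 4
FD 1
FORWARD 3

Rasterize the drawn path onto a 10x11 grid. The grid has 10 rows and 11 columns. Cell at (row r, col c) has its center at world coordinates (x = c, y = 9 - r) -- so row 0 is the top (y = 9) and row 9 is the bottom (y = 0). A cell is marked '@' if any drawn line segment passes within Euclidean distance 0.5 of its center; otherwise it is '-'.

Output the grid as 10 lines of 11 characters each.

Segment 0: (1,8) -> (0,8)
Segment 1: (0,8) -> (1,8)
Segment 2: (1,8) -> (0,8)
Segment 3: (0,8) -> (4,8)
Segment 4: (4,8) -> (5,8)
Segment 5: (5,8) -> (8,8)

Answer: -----------
@@@@@@@@@--
-----------
-----------
-----------
-----------
-----------
-----------
-----------
-----------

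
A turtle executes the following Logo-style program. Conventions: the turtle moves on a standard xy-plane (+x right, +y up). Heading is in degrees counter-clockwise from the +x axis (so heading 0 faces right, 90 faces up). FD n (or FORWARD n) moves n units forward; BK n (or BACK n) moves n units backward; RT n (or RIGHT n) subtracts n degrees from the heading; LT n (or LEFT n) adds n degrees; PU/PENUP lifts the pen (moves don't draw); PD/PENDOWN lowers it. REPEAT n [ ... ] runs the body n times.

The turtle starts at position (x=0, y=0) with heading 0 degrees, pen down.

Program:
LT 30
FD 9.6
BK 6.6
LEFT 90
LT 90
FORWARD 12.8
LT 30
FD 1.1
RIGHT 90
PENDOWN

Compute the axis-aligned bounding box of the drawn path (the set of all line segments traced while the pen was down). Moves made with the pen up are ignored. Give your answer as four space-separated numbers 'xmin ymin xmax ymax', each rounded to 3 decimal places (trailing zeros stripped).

Answer: -9.037 -5.853 8.314 4.8

Derivation:
Executing turtle program step by step:
Start: pos=(0,0), heading=0, pen down
LT 30: heading 0 -> 30
FD 9.6: (0,0) -> (8.314,4.8) [heading=30, draw]
BK 6.6: (8.314,4.8) -> (2.598,1.5) [heading=30, draw]
LT 90: heading 30 -> 120
LT 90: heading 120 -> 210
FD 12.8: (2.598,1.5) -> (-8.487,-4.9) [heading=210, draw]
LT 30: heading 210 -> 240
FD 1.1: (-8.487,-4.9) -> (-9.037,-5.853) [heading=240, draw]
RT 90: heading 240 -> 150
PD: pen down
Final: pos=(-9.037,-5.853), heading=150, 4 segment(s) drawn

Segment endpoints: x in {-9.037, -8.487, 0, 2.598, 8.314}, y in {-5.853, -4.9, 0, 1.5, 4.8}
xmin=-9.037, ymin=-5.853, xmax=8.314, ymax=4.8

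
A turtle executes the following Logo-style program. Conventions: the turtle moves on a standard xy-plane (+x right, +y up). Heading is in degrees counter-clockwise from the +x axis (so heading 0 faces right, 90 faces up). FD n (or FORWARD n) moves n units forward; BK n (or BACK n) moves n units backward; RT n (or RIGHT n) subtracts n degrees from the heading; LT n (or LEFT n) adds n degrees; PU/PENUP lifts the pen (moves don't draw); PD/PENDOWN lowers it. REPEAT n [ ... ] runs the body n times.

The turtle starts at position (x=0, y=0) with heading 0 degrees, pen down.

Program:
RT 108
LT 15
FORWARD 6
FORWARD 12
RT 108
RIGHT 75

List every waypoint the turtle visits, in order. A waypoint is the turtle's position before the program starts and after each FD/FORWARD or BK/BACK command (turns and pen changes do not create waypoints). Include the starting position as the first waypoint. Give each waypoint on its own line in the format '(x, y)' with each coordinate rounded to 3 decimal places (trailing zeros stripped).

Answer: (0, 0)
(-0.314, -5.992)
(-0.942, -17.975)

Derivation:
Executing turtle program step by step:
Start: pos=(0,0), heading=0, pen down
RT 108: heading 0 -> 252
LT 15: heading 252 -> 267
FD 6: (0,0) -> (-0.314,-5.992) [heading=267, draw]
FD 12: (-0.314,-5.992) -> (-0.942,-17.975) [heading=267, draw]
RT 108: heading 267 -> 159
RT 75: heading 159 -> 84
Final: pos=(-0.942,-17.975), heading=84, 2 segment(s) drawn
Waypoints (3 total):
(0, 0)
(-0.314, -5.992)
(-0.942, -17.975)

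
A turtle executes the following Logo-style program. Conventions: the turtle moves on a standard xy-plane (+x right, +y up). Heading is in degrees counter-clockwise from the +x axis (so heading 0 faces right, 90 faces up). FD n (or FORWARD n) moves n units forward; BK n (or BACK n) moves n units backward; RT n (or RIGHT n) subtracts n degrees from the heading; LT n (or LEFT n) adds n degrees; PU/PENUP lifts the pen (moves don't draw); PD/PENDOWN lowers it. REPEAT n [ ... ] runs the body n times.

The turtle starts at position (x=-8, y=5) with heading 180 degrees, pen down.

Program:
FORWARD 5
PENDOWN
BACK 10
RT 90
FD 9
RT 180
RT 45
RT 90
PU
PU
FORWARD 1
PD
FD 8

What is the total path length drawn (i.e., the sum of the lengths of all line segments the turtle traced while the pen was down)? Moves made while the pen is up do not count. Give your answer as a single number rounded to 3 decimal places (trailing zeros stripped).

Executing turtle program step by step:
Start: pos=(-8,5), heading=180, pen down
FD 5: (-8,5) -> (-13,5) [heading=180, draw]
PD: pen down
BK 10: (-13,5) -> (-3,5) [heading=180, draw]
RT 90: heading 180 -> 90
FD 9: (-3,5) -> (-3,14) [heading=90, draw]
RT 180: heading 90 -> 270
RT 45: heading 270 -> 225
RT 90: heading 225 -> 135
PU: pen up
PU: pen up
FD 1: (-3,14) -> (-3.707,14.707) [heading=135, move]
PD: pen down
FD 8: (-3.707,14.707) -> (-9.364,20.364) [heading=135, draw]
Final: pos=(-9.364,20.364), heading=135, 4 segment(s) drawn

Segment lengths:
  seg 1: (-8,5) -> (-13,5), length = 5
  seg 2: (-13,5) -> (-3,5), length = 10
  seg 3: (-3,5) -> (-3,14), length = 9
  seg 4: (-3.707,14.707) -> (-9.364,20.364), length = 8
Total = 32

Answer: 32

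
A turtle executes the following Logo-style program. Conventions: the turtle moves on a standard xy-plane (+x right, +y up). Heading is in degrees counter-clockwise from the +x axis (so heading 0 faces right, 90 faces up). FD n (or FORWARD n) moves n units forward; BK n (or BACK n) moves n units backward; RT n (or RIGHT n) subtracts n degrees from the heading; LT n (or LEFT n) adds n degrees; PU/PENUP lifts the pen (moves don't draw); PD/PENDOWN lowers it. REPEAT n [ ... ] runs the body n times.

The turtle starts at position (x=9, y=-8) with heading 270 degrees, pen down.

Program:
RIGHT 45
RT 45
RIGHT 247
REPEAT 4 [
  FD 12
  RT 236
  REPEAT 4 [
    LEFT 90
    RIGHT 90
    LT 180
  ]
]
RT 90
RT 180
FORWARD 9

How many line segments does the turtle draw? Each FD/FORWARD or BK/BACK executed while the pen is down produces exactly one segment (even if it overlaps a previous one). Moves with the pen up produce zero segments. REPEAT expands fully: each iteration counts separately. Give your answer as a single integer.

Executing turtle program step by step:
Start: pos=(9,-8), heading=270, pen down
RT 45: heading 270 -> 225
RT 45: heading 225 -> 180
RT 247: heading 180 -> 293
REPEAT 4 [
  -- iteration 1/4 --
  FD 12: (9,-8) -> (13.689,-19.046) [heading=293, draw]
  RT 236: heading 293 -> 57
  REPEAT 4 [
    -- iteration 1/4 --
    LT 90: heading 57 -> 147
    RT 90: heading 147 -> 57
    LT 180: heading 57 -> 237
    -- iteration 2/4 --
    LT 90: heading 237 -> 327
    RT 90: heading 327 -> 237
    LT 180: heading 237 -> 57
    -- iteration 3/4 --
    LT 90: heading 57 -> 147
    RT 90: heading 147 -> 57
    LT 180: heading 57 -> 237
    -- iteration 4/4 --
    LT 90: heading 237 -> 327
    RT 90: heading 327 -> 237
    LT 180: heading 237 -> 57
  ]
  -- iteration 2/4 --
  FD 12: (13.689,-19.046) -> (20.224,-8.982) [heading=57, draw]
  RT 236: heading 57 -> 181
  REPEAT 4 [
    -- iteration 1/4 --
    LT 90: heading 181 -> 271
    RT 90: heading 271 -> 181
    LT 180: heading 181 -> 1
    -- iteration 2/4 --
    LT 90: heading 1 -> 91
    RT 90: heading 91 -> 1
    LT 180: heading 1 -> 181
    -- iteration 3/4 --
    LT 90: heading 181 -> 271
    RT 90: heading 271 -> 181
    LT 180: heading 181 -> 1
    -- iteration 4/4 --
    LT 90: heading 1 -> 91
    RT 90: heading 91 -> 1
    LT 180: heading 1 -> 181
  ]
  -- iteration 3/4 --
  FD 12: (20.224,-8.982) -> (8.226,-9.191) [heading=181, draw]
  RT 236: heading 181 -> 305
  REPEAT 4 [
    -- iteration 1/4 --
    LT 90: heading 305 -> 35
    RT 90: heading 35 -> 305
    LT 180: heading 305 -> 125
    -- iteration 2/4 --
    LT 90: heading 125 -> 215
    RT 90: heading 215 -> 125
    LT 180: heading 125 -> 305
    -- iteration 3/4 --
    LT 90: heading 305 -> 35
    RT 90: heading 35 -> 305
    LT 180: heading 305 -> 125
    -- iteration 4/4 --
    LT 90: heading 125 -> 215
    RT 90: heading 215 -> 125
    LT 180: heading 125 -> 305
  ]
  -- iteration 4/4 --
  FD 12: (8.226,-9.191) -> (15.109,-19.021) [heading=305, draw]
  RT 236: heading 305 -> 69
  REPEAT 4 [
    -- iteration 1/4 --
    LT 90: heading 69 -> 159
    RT 90: heading 159 -> 69
    LT 180: heading 69 -> 249
    -- iteration 2/4 --
    LT 90: heading 249 -> 339
    RT 90: heading 339 -> 249
    LT 180: heading 249 -> 69
    -- iteration 3/4 --
    LT 90: heading 69 -> 159
    RT 90: heading 159 -> 69
    LT 180: heading 69 -> 249
    -- iteration 4/4 --
    LT 90: heading 249 -> 339
    RT 90: heading 339 -> 249
    LT 180: heading 249 -> 69
  ]
]
RT 90: heading 69 -> 339
RT 180: heading 339 -> 159
FD 9: (15.109,-19.021) -> (6.707,-15.796) [heading=159, draw]
Final: pos=(6.707,-15.796), heading=159, 5 segment(s) drawn
Segments drawn: 5

Answer: 5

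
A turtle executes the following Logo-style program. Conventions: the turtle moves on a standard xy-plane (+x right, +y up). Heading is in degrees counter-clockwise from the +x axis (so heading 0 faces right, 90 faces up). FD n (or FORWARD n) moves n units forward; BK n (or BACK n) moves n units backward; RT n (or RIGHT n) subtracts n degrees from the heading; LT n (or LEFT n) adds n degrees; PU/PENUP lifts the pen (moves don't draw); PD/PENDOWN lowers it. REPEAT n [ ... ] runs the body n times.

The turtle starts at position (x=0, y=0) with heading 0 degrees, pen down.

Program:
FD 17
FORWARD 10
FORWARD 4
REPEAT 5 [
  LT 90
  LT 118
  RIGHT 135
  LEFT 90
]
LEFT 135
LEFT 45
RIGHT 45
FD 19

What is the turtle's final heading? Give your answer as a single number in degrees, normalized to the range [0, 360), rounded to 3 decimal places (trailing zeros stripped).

Answer: 230

Derivation:
Executing turtle program step by step:
Start: pos=(0,0), heading=0, pen down
FD 17: (0,0) -> (17,0) [heading=0, draw]
FD 10: (17,0) -> (27,0) [heading=0, draw]
FD 4: (27,0) -> (31,0) [heading=0, draw]
REPEAT 5 [
  -- iteration 1/5 --
  LT 90: heading 0 -> 90
  LT 118: heading 90 -> 208
  RT 135: heading 208 -> 73
  LT 90: heading 73 -> 163
  -- iteration 2/5 --
  LT 90: heading 163 -> 253
  LT 118: heading 253 -> 11
  RT 135: heading 11 -> 236
  LT 90: heading 236 -> 326
  -- iteration 3/5 --
  LT 90: heading 326 -> 56
  LT 118: heading 56 -> 174
  RT 135: heading 174 -> 39
  LT 90: heading 39 -> 129
  -- iteration 4/5 --
  LT 90: heading 129 -> 219
  LT 118: heading 219 -> 337
  RT 135: heading 337 -> 202
  LT 90: heading 202 -> 292
  -- iteration 5/5 --
  LT 90: heading 292 -> 22
  LT 118: heading 22 -> 140
  RT 135: heading 140 -> 5
  LT 90: heading 5 -> 95
]
LT 135: heading 95 -> 230
LT 45: heading 230 -> 275
RT 45: heading 275 -> 230
FD 19: (31,0) -> (18.787,-14.555) [heading=230, draw]
Final: pos=(18.787,-14.555), heading=230, 4 segment(s) drawn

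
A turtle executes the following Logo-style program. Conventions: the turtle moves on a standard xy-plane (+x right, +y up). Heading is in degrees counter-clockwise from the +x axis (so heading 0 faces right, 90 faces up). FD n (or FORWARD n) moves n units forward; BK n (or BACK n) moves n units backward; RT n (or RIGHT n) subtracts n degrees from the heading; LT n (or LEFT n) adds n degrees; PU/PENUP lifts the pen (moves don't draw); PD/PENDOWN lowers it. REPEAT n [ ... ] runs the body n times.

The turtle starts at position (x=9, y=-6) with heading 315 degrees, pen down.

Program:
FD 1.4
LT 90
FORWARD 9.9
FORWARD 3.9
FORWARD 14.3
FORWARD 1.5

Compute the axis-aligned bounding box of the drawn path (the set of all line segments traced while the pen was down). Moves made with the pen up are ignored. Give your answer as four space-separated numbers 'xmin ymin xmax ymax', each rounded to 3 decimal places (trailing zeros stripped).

Answer: 9 -6.99 30.92 13.94

Derivation:
Executing turtle program step by step:
Start: pos=(9,-6), heading=315, pen down
FD 1.4: (9,-6) -> (9.99,-6.99) [heading=315, draw]
LT 90: heading 315 -> 45
FD 9.9: (9.99,-6.99) -> (16.99,0.01) [heading=45, draw]
FD 3.9: (16.99,0.01) -> (19.748,2.768) [heading=45, draw]
FD 14.3: (19.748,2.768) -> (29.86,12.88) [heading=45, draw]
FD 1.5: (29.86,12.88) -> (30.92,13.94) [heading=45, draw]
Final: pos=(30.92,13.94), heading=45, 5 segment(s) drawn

Segment endpoints: x in {9, 9.99, 16.99, 19.748, 29.86, 30.92}, y in {-6.99, -6, 0.01, 2.768, 12.88, 13.94}
xmin=9, ymin=-6.99, xmax=30.92, ymax=13.94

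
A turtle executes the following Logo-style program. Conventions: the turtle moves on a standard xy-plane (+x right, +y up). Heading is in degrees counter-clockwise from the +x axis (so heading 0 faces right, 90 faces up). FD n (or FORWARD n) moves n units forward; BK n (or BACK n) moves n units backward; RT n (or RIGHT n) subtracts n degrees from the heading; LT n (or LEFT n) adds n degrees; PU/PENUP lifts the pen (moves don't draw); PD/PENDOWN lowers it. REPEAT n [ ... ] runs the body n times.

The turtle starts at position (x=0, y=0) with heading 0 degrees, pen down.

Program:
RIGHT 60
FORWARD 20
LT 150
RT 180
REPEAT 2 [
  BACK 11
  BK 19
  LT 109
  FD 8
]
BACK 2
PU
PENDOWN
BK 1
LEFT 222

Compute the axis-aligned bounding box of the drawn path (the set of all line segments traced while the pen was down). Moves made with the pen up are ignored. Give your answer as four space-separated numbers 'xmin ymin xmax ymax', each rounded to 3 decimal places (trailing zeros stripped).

Executing turtle program step by step:
Start: pos=(0,0), heading=0, pen down
RT 60: heading 0 -> 300
FD 20: (0,0) -> (10,-17.321) [heading=300, draw]
LT 150: heading 300 -> 90
RT 180: heading 90 -> 270
REPEAT 2 [
  -- iteration 1/2 --
  BK 11: (10,-17.321) -> (10,-6.321) [heading=270, draw]
  BK 19: (10,-6.321) -> (10,12.679) [heading=270, draw]
  LT 109: heading 270 -> 19
  FD 8: (10,12.679) -> (17.564,15.284) [heading=19, draw]
  -- iteration 2/2 --
  BK 11: (17.564,15.284) -> (7.163,11.703) [heading=19, draw]
  BK 19: (7.163,11.703) -> (-10.801,5.517) [heading=19, draw]
  LT 109: heading 19 -> 128
  FD 8: (-10.801,5.517) -> (-15.727,11.821) [heading=128, draw]
]
BK 2: (-15.727,11.821) -> (-14.495,10.245) [heading=128, draw]
PU: pen up
PD: pen down
BK 1: (-14.495,10.245) -> (-13.88,9.457) [heading=128, draw]
LT 222: heading 128 -> 350
Final: pos=(-13.88,9.457), heading=350, 9 segment(s) drawn

Segment endpoints: x in {-15.727, -14.495, -13.88, -10.801, 0, 7.163, 10, 10, 17.564}, y in {-17.321, -6.321, 0, 5.517, 9.457, 10.245, 11.703, 11.821, 12.679, 15.284}
xmin=-15.727, ymin=-17.321, xmax=17.564, ymax=15.284

Answer: -15.727 -17.321 17.564 15.284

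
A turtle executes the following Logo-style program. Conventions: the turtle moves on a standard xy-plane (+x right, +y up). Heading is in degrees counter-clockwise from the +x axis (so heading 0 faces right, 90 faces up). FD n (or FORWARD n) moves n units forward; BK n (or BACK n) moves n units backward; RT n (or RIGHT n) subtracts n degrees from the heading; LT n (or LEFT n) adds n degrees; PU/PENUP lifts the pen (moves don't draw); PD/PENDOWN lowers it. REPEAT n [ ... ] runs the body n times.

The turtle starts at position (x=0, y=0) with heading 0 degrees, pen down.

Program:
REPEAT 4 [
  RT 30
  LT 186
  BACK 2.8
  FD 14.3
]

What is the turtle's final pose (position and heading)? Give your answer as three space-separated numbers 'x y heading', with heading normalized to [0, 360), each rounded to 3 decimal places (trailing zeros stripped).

Executing turtle program step by step:
Start: pos=(0,0), heading=0, pen down
REPEAT 4 [
  -- iteration 1/4 --
  RT 30: heading 0 -> 330
  LT 186: heading 330 -> 156
  BK 2.8: (0,0) -> (2.558,-1.139) [heading=156, draw]
  FD 14.3: (2.558,-1.139) -> (-10.506,4.677) [heading=156, draw]
  -- iteration 2/4 --
  RT 30: heading 156 -> 126
  LT 186: heading 126 -> 312
  BK 2.8: (-10.506,4.677) -> (-12.379,6.758) [heading=312, draw]
  FD 14.3: (-12.379,6.758) -> (-2.811,-3.869) [heading=312, draw]
  -- iteration 3/4 --
  RT 30: heading 312 -> 282
  LT 186: heading 282 -> 108
  BK 2.8: (-2.811,-3.869) -> (-1.946,-6.532) [heading=108, draw]
  FD 14.3: (-1.946,-6.532) -> (-6.364,7.068) [heading=108, draw]
  -- iteration 4/4 --
  RT 30: heading 108 -> 78
  LT 186: heading 78 -> 264
  BK 2.8: (-6.364,7.068) -> (-6.072,9.853) [heading=264, draw]
  FD 14.3: (-6.072,9.853) -> (-7.567,-4.369) [heading=264, draw]
]
Final: pos=(-7.567,-4.369), heading=264, 8 segment(s) drawn

Answer: -7.567 -4.369 264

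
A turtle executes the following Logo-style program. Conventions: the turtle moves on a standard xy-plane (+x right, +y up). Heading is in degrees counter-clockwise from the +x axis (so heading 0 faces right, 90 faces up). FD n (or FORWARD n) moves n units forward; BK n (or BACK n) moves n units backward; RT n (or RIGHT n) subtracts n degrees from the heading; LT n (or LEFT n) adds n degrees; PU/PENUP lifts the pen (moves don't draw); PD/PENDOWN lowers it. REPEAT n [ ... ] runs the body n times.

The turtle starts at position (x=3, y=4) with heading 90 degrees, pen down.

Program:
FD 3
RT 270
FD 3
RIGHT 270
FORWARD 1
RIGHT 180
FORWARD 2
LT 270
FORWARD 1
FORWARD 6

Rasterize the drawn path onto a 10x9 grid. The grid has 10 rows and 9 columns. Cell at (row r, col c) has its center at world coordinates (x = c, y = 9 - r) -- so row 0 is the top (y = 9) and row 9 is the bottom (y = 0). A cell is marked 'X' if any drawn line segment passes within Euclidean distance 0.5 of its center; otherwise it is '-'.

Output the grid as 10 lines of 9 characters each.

Segment 0: (3,4) -> (3,7)
Segment 1: (3,7) -> (0,7)
Segment 2: (0,7) -> (0,6)
Segment 3: (0,6) -> (-0,8)
Segment 4: (-0,8) -> (1,8)
Segment 5: (1,8) -> (7,8)

Answer: ---------
XXXXXXXX-
XXXX-----
X--X-----
---X-----
---X-----
---------
---------
---------
---------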